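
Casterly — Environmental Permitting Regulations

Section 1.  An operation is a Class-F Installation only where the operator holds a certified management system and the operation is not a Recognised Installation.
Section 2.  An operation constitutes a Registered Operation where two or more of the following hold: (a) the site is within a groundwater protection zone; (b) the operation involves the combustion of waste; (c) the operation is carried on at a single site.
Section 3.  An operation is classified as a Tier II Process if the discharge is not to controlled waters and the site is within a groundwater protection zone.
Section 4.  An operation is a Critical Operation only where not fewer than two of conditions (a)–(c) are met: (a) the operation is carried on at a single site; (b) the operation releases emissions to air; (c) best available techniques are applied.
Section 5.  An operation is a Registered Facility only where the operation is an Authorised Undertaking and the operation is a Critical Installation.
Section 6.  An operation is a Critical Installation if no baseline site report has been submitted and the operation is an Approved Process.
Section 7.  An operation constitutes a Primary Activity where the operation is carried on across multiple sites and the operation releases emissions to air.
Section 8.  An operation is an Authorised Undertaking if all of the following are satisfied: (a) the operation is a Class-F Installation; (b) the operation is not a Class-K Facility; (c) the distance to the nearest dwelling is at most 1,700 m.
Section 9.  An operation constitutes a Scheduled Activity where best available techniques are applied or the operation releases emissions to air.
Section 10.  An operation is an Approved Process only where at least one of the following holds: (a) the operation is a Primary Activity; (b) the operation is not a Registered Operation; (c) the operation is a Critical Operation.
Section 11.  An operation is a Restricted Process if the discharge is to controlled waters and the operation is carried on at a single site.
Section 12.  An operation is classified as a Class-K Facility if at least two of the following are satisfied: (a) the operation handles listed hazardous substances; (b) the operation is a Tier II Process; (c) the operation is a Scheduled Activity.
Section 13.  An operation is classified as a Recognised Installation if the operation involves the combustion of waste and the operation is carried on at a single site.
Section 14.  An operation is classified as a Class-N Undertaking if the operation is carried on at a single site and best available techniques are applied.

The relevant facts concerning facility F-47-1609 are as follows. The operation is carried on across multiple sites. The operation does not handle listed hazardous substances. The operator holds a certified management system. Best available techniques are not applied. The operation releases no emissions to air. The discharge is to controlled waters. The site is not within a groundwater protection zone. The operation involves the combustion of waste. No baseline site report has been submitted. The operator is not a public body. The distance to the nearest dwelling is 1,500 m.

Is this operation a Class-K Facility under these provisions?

No

section 3 — Tier II Process: [the discharge is not to controlled waters? no] AND [the site is within a groundwater protection zone? no] → not satisfied.
section 9 — Scheduled Activity: [best available techniques are applied? no] OR [the operation releases emissions to air? no] → not satisfied.
section 12 — Class-K Facility: the operation handles listed hazardous substances? no; Tier II Process (section 3)? no; Scheduled Activity (section 9)? no — 0 of 3 hold (need ≥2) → not satisfied.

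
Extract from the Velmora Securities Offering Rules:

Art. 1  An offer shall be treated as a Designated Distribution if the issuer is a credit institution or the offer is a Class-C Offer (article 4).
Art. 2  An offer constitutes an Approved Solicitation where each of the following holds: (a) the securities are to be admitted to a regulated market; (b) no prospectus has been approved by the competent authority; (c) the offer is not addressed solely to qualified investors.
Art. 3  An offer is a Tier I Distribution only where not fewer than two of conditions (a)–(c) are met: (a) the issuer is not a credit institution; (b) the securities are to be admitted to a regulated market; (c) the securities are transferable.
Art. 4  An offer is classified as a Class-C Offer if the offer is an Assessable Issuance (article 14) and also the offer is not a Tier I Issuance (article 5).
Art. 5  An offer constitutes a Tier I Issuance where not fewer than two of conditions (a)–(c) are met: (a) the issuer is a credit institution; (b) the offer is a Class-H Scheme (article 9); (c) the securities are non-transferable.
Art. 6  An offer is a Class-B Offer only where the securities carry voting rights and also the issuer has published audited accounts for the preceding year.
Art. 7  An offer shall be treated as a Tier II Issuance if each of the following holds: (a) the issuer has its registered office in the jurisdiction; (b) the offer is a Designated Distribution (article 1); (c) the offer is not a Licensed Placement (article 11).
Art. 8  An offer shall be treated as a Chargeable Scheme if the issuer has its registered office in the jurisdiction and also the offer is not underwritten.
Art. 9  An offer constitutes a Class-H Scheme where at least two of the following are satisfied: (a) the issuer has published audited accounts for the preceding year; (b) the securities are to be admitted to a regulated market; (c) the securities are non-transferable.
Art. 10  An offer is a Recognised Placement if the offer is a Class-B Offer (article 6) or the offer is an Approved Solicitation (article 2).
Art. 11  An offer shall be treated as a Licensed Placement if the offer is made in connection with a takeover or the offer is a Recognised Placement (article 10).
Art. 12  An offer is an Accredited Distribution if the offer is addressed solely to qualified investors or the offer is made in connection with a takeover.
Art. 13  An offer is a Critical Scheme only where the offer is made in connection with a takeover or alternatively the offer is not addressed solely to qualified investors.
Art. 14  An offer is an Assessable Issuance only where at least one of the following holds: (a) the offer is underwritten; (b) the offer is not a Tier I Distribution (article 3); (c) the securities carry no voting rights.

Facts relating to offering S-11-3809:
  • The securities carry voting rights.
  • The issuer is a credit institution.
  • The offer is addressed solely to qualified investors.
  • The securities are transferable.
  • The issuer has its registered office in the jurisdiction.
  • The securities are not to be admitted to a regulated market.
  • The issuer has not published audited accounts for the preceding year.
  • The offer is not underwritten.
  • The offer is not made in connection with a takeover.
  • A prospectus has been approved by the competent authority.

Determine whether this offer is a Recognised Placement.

article 6 — Class-B Offer: [the securities carry voting rights? yes] AND [the issuer has published audited accounts for the preceding year? no] → not satisfied.
article 2 — Approved Solicitation: [the securities are to be admitted to a regulated market? no] AND [no prospectus has been approved by the competent authority? no] AND [the offer is not addressed solely to qualified investors? no] → not satisfied.
article 10 — Recognised Placement: [Class-B Offer (article 6)? no] OR [Approved Solicitation (article 2)? no] → not satisfied.

No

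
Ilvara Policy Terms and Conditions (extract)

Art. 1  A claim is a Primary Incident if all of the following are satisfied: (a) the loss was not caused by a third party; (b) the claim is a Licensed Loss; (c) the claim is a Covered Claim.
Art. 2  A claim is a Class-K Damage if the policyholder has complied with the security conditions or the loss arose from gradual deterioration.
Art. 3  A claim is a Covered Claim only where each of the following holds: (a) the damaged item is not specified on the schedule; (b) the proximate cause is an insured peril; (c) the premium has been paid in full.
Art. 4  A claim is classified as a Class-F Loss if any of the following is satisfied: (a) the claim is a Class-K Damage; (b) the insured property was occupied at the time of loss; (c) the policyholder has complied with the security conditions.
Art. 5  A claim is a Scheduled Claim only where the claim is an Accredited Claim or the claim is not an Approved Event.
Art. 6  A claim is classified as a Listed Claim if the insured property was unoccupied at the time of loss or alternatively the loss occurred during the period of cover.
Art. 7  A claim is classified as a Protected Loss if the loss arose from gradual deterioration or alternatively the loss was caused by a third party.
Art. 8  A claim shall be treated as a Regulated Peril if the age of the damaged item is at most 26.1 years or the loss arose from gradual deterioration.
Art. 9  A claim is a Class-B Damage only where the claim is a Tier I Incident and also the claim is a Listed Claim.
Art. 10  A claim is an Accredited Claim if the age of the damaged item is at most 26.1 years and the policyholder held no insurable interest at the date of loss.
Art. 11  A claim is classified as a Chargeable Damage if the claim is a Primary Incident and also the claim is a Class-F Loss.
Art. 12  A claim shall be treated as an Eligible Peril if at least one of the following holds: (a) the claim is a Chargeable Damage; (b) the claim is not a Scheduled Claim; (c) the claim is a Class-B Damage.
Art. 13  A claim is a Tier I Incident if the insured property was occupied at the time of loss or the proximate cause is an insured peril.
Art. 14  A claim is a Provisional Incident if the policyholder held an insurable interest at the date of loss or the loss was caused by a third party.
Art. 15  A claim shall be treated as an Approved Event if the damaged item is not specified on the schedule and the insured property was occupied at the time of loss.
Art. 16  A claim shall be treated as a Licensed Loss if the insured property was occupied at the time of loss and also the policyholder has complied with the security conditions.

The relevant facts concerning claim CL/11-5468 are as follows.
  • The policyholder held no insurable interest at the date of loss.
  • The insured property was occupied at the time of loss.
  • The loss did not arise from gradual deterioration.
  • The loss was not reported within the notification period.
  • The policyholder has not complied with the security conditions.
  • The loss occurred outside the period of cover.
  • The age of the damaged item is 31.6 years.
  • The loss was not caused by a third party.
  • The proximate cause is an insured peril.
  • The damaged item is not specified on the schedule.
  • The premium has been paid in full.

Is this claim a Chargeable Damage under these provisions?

Under article 16: the insured property was occupied at the time of loss? yes; and the policyholder has complied with the security conditions? no. So the claim is not a Licensed Loss.
Under article 3: the damaged item is not specified on the schedule? yes; and the proximate cause is an insured peril? yes; and the premium has been paid in full? yes. So the claim is a Covered Claim.
Under article 1: the loss was not caused by a third party? yes; and Licensed Loss (article 16)? no; and Covered Claim (article 3)? yes. So the claim is not a Primary Incident.
Under article 2: the policyholder has complied with the security conditions? no; or the loss arose from gradual deterioration? no. So the claim is not a Class-K Damage.
Under article 4: Class-K Damage (article 2)? no; or the insured property was occupied at the time of loss? yes; or the policyholder has complied with the security conditions? no. So the claim is a Class-F Loss.
Under article 11: Primary Incident (article 1)? no; and Class-F Loss (article 4)? yes. So the claim is not a Chargeable Damage.

No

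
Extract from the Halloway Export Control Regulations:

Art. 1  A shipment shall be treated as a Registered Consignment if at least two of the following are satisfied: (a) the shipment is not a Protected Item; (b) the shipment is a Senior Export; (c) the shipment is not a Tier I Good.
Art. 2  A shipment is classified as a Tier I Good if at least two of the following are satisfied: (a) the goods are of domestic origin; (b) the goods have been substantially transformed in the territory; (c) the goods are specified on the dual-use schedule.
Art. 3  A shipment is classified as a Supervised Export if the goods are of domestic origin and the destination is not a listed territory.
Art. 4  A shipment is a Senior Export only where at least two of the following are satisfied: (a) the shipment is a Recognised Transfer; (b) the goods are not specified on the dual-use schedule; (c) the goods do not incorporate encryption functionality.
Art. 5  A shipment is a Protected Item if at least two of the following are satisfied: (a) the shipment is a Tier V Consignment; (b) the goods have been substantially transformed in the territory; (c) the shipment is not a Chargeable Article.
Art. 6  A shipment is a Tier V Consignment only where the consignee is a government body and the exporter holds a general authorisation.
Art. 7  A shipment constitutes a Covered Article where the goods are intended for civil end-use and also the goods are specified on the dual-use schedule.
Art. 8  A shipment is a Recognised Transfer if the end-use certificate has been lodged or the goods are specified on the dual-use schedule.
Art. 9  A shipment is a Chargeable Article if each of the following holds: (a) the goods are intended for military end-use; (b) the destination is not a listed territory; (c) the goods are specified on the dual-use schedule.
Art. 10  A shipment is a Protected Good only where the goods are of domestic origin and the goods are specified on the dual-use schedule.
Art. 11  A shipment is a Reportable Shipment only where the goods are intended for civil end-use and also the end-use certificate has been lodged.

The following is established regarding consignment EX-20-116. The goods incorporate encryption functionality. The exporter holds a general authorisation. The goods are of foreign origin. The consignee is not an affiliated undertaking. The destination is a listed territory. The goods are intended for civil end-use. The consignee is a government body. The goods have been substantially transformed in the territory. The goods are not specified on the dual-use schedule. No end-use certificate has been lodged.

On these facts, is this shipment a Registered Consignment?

article 6 — Tier V Consignment: [the consignee is a government body? yes] AND [the exporter holds a general authorisation? yes] → satisfied.
article 9 — Chargeable Article: [the goods are intended for military end-use? no] AND [the destination is not a listed territory? no] AND [the goods are specified on the dual-use schedule? no] → not satisfied.
article 5 — Protected Item: Tier V Consignment (article 6)? yes; the goods have been substantially transformed in the territory? yes; not a Chargeable Article (article 9)? yes — 3 of 3 hold (need ≥2) → satisfied.
article 8 — Recognised Transfer: [the end-use certificate has been lodged? no] OR [the goods are specified on the dual-use schedule? no] → not satisfied.
article 4 — Senior Export: Recognised Transfer (article 8)? no; the goods are not specified on the dual-use schedule? yes; the goods do not incorporate encryption functionality? no — 1 of 3 hold (need ≥2) → not satisfied.
article 2 — Tier I Good: the goods are of domestic origin? no; the goods have been substantially transformed in the territory? yes; the goods are specified on the dual-use schedule? no — 1 of 3 hold (need ≥2) → not satisfied.
article 1 — Registered Consignment: not a Protected Item (article 5)? no; Senior Export (article 4)? no; not a Tier I Good (article 2)? yes — 1 of 3 hold (need ≥2) → not satisfied.

No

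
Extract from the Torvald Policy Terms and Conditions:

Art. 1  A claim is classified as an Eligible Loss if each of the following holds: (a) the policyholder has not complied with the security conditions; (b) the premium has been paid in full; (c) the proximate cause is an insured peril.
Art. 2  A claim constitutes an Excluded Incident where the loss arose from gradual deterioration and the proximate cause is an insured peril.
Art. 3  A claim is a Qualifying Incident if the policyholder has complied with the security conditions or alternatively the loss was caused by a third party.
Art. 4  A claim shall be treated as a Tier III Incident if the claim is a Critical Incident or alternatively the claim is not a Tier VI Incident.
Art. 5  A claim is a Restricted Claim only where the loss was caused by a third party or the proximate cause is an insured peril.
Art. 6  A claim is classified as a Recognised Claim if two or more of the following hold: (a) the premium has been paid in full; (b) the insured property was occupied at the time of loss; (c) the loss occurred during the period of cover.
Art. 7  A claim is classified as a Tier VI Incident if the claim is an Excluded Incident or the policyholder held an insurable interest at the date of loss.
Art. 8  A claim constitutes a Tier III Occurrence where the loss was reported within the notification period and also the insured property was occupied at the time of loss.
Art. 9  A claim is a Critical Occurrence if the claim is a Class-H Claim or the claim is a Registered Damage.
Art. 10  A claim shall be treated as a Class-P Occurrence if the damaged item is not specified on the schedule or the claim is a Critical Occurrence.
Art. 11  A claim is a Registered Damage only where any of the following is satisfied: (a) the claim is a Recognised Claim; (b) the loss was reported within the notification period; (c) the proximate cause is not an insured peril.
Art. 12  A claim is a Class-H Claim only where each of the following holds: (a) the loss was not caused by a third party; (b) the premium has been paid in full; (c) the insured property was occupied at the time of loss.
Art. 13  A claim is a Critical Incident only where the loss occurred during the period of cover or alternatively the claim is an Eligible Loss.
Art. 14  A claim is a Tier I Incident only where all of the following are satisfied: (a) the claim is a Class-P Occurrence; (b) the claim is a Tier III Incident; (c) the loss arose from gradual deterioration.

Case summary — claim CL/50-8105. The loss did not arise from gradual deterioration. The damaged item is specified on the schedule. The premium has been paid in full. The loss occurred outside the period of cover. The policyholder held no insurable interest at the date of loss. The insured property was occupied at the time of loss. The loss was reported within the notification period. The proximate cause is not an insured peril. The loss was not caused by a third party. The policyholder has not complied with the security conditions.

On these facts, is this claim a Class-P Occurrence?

Yes

article 12 — Class-H Claim: [the loss was not caused by a third party? yes] AND [the premium has been paid in full? yes] AND [the insured property was occupied at the time of loss? yes] → satisfied.
article 6 — Recognised Claim: the premium has been paid in full? yes; the insured property was occupied at the time of loss? yes; the loss occurred during the period of cover? no — 2 of 3 hold (need ≥2) → satisfied.
article 11 — Registered Damage: [Recognised Claim (article 6)? yes] OR [the loss was reported within the notification period? yes] OR [the proximate cause is not an insured peril? yes] → satisfied.
article 9 — Critical Occurrence: [Class-H Claim (article 12)? yes] OR [Registered Damage (article 11)? yes] → satisfied.
article 10 — Class-P Occurrence: [the damaged item is not specified on the schedule? no] OR [Critical Occurrence (article 9)? yes] → satisfied.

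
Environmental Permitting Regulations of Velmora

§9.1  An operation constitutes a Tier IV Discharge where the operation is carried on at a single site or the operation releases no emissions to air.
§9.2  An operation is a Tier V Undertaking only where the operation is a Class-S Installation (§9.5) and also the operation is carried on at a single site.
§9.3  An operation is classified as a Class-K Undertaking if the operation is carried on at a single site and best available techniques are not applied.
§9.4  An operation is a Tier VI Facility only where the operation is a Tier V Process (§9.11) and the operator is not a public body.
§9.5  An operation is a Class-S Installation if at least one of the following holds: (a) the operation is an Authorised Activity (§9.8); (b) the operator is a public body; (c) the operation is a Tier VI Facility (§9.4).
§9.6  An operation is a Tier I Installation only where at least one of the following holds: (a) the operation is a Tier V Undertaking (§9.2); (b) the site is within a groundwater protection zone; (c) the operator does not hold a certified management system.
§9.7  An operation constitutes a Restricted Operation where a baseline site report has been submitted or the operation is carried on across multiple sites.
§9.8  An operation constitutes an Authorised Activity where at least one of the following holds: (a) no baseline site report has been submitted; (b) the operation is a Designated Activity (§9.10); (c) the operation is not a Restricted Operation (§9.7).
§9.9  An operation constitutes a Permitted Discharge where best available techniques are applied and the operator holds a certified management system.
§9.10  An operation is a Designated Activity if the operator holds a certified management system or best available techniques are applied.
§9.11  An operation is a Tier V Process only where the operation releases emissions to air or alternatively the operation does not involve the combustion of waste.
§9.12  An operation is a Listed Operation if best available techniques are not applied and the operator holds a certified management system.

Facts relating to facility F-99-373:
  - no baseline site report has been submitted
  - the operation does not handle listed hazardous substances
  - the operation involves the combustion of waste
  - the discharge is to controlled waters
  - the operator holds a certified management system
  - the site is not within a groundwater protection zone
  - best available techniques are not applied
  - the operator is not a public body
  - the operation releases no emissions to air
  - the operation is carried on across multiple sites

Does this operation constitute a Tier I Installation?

§9.10 — Designated Activity: [the operator holds a certified management system? yes] OR [best available techniques are applied? no] → satisfied.
§9.7 — Restricted Operation: [a baseline site report has been submitted? no] OR [the operation is carried on across multiple sites? yes] → satisfied.
§9.8 — Authorised Activity: [no baseline site report has been submitted? yes] OR [Designated Activity (§9.10)? yes] OR [not a Restricted Operation (§9.7)? no] → satisfied.
§9.11 — Tier V Process: [the operation releases emissions to air? no] OR [the operation does not involve the combustion of waste? no] → not satisfied.
§9.4 — Tier VI Facility: [Tier V Process (§9.11)? no] AND [the operator is not a public body? yes] → not satisfied.
§9.5 — Class-S Installation: [Authorised Activity (§9.8)? yes] OR [the operator is a public body? no] OR [Tier VI Facility (§9.4)? no] → satisfied.
§9.2 — Tier V Undertaking: [Class-S Installation (§9.5)? yes] AND [the operation is carried on at a single site? no] → not satisfied.
§9.6 — Tier I Installation: [Tier V Undertaking (§9.2)? no] OR [the site is within a groundwater protection zone? no] OR [the operator does not hold a certified management system? no] → not satisfied.

No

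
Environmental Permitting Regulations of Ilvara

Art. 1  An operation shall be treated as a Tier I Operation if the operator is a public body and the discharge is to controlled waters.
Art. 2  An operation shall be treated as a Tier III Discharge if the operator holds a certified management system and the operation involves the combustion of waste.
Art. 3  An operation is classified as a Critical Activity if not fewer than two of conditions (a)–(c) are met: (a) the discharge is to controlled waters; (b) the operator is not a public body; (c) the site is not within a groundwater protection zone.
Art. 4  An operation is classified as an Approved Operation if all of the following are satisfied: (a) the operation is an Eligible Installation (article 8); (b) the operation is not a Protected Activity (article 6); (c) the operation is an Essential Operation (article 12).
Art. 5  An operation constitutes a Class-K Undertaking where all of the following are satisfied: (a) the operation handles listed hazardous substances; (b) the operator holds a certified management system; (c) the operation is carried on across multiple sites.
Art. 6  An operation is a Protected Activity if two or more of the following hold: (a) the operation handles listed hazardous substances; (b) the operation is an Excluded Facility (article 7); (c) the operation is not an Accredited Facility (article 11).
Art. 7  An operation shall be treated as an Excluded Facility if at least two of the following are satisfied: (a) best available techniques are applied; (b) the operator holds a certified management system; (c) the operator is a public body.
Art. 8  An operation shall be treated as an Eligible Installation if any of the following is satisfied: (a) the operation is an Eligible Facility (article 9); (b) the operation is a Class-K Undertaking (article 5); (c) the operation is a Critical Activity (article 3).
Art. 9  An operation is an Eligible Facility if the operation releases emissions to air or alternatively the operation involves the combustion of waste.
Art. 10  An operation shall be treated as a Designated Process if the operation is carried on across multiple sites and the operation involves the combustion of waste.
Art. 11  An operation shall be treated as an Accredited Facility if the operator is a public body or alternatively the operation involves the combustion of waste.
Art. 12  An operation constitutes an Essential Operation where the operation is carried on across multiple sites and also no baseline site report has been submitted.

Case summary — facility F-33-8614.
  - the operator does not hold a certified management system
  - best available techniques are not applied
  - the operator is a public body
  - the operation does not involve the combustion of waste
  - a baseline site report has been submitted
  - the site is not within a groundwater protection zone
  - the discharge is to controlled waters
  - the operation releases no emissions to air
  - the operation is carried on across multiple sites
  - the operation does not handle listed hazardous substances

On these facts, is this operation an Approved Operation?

Under article 9: the operation releases emissions to air? no; or the operation involves the combustion of waste? no. So the operation is not an Eligible Facility.
Under article 5: the operation handles listed hazardous substances? no; and the operator holds a certified management system? no; and the operation is carried on across multiple sites? yes. So the operation is not a Class-K Undertaking.
Under article 3: the discharge is to controlled waters? yes; the operator is not a public body? no; the site is not within a groundwater protection zone? yes — 2 of 3 hold (need ≥2) → satisfied.
Under article 8: Eligible Facility (article 9)? no; or Class-K Undertaking (article 5)? no; or Critical Activity (article 3)? yes. So the operation is an Eligible Installation.
Under article 7: best available techniques are applied? no; the operator holds a certified management system? no; the operator is a public body? yes — 1 of 3 hold (need ≥2) → not satisfied.
Under article 11: the operator is a public body? yes; or the operation involves the combustion of waste? no. So the operation is an Accredited Facility.
Under article 6: the operation handles listed hazardous substances? no; Excluded Facility (article 7)? no; not an Accredited Facility (article 11)? no — 0 of 3 hold (need ≥2) → not satisfied.
Under article 12: the operation is carried on across multiple sites? yes; and no baseline site report has been submitted? no. So the operation is not an Essential Operation.
Under article 4: Eligible Installation (article 8)? yes; and not a Protected Activity (article 6)? yes; and Essential Operation (article 12)? no. So the operation is not an Approved Operation.

No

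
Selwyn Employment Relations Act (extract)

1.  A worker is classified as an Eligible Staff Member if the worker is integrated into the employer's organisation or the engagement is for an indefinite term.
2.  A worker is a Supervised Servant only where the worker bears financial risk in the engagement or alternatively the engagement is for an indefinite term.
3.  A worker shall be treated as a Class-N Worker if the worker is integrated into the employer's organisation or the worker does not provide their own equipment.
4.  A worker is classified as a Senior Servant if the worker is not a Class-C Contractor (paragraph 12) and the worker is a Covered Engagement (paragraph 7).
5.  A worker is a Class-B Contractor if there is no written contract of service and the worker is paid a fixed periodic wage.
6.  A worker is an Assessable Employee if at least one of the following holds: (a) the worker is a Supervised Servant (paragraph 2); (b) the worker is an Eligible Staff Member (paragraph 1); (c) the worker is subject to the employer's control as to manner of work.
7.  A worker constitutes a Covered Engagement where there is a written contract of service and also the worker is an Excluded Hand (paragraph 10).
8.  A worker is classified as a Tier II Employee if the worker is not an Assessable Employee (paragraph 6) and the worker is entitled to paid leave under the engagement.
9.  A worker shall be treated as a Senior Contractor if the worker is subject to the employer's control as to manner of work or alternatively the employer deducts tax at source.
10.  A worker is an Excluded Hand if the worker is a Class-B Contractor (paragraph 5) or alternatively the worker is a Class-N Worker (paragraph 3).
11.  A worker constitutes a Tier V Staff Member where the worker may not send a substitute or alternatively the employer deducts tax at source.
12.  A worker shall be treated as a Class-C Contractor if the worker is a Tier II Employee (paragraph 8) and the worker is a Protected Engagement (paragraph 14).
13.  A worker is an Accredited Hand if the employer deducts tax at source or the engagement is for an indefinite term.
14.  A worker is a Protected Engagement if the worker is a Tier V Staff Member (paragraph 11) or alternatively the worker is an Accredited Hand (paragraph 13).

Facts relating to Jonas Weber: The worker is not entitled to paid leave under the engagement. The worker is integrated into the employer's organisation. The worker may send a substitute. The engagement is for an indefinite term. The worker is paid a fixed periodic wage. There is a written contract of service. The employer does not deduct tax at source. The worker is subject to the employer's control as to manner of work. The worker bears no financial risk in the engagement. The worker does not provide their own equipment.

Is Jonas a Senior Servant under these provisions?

paragraph 2 — Supervised Servant: [the worker bears financial risk in the engagement? no] OR [the engagement is for an indefinite term? yes] → satisfied.
paragraph 1 — Eligible Staff Member: [the worker is integrated into the employer's organisation? yes] OR [the engagement is for an indefinite term? yes] → satisfied.
paragraph 6 — Assessable Employee: [Supervised Servant (paragraph 2)? yes] OR [Eligible Staff Member (paragraph 1)? yes] OR [the worker is subject to the employer's control as to manner of work? yes] → satisfied.
paragraph 8 — Tier II Employee: [not an Assessable Employee (paragraph 6)? no] AND [the worker is entitled to paid leave under the engagement? no] → not satisfied.
paragraph 11 — Tier V Staff Member: [the worker may not send a substitute? no] OR [the employer deducts tax at source? no] → not satisfied.
paragraph 13 — Accredited Hand: [the employer deducts tax at source? no] OR [the engagement is for an indefinite term? yes] → satisfied.
paragraph 14 — Protected Engagement: [Tier V Staff Member (paragraph 11)? no] OR [Accredited Hand (paragraph 13)? yes] → satisfied.
paragraph 12 — Class-C Contractor: [Tier II Employee (paragraph 8)? no] AND [Protected Engagement (paragraph 14)? yes] → not satisfied.
paragraph 5 — Class-B Contractor: [there is no written contract of service? no] AND [the worker is paid a fixed periodic wage? yes] → not satisfied.
paragraph 3 — Class-N Worker: [the worker is integrated into the employer's organisation? yes] OR [the worker does not provide their own equipment? yes] → satisfied.
paragraph 10 — Excluded Hand: [Class-B Contractor (paragraph 5)? no] OR [Class-N Worker (paragraph 3)? yes] → satisfied.
paragraph 7 — Covered Engagement: [there is a written contract of service? yes] AND [Excluded Hand (paragraph 10)? yes] → satisfied.
paragraph 4 — Senior Servant: [not a Class-C Contractor (paragraph 12)? yes] AND [Covered Engagement (paragraph 7)? yes] → satisfied.

Yes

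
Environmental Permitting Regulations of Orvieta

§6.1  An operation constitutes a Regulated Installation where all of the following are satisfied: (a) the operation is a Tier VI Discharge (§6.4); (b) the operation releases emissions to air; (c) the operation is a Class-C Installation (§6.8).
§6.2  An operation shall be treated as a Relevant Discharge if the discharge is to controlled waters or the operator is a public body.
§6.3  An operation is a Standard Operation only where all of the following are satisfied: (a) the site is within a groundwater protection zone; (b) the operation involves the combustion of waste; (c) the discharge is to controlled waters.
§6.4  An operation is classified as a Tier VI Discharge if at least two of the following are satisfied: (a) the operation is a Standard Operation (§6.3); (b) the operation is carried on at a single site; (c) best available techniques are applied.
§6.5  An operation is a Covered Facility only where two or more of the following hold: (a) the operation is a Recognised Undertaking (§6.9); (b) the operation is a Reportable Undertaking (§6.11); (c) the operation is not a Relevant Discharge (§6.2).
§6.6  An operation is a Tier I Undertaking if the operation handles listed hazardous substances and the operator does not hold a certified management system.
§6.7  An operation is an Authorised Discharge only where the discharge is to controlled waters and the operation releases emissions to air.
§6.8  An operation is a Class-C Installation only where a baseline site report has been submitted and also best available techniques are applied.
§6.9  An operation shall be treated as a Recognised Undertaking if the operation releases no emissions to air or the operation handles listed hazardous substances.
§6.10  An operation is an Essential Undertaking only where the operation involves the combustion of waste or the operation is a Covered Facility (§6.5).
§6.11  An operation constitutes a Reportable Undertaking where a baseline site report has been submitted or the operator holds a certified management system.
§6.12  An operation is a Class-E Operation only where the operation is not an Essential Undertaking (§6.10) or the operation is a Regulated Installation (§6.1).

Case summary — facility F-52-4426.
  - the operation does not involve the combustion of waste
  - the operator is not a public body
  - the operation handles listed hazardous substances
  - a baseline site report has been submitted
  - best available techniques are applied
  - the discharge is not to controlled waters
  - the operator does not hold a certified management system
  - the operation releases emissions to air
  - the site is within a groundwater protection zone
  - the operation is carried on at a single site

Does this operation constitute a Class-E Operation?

§6.9 — Recognised Undertaking: [the operation releases no emissions to air? no] OR [the operation handles listed hazardous substances? yes] → satisfied.
§6.11 — Reportable Undertaking: [a baseline site report has been submitted? yes] OR [the operator holds a certified management system? no] → satisfied.
§6.2 — Relevant Discharge: [the discharge is to controlled waters? no] OR [the operator is a public body? no] → not satisfied.
§6.5 — Covered Facility: Recognised Undertaking (§6.9)? yes; Reportable Undertaking (§6.11)? yes; not a Relevant Discharge (§6.2)? yes — 3 of 3 hold (need ≥2) → satisfied.
§6.10 — Essential Undertaking: [the operation involves the combustion of waste? no] OR [Covered Facility (§6.5)? yes] → satisfied.
§6.3 — Standard Operation: [the site is within a groundwater protection zone? yes] AND [the operation involves the combustion of waste? no] AND [the discharge is to controlled waters? no] → not satisfied.
§6.4 — Tier VI Discharge: Standard Operation (§6.3)? no; the operation is carried on at a single site? yes; best available techniques are applied? yes — 2 of 3 hold (need ≥2) → satisfied.
§6.8 — Class-C Installation: [a baseline site report has been submitted? yes] AND [best available techniques are applied? yes] → satisfied.
§6.1 — Regulated Installation: [Tier VI Discharge (§6.4)? yes] AND [the operation releases emissions to air? yes] AND [Class-C Installation (§6.8)? yes] → satisfied.
§6.12 — Class-E Operation: [not an Essential Undertaking (§6.10)? no] OR [Regulated Installation (§6.1)? yes] → satisfied.

Yes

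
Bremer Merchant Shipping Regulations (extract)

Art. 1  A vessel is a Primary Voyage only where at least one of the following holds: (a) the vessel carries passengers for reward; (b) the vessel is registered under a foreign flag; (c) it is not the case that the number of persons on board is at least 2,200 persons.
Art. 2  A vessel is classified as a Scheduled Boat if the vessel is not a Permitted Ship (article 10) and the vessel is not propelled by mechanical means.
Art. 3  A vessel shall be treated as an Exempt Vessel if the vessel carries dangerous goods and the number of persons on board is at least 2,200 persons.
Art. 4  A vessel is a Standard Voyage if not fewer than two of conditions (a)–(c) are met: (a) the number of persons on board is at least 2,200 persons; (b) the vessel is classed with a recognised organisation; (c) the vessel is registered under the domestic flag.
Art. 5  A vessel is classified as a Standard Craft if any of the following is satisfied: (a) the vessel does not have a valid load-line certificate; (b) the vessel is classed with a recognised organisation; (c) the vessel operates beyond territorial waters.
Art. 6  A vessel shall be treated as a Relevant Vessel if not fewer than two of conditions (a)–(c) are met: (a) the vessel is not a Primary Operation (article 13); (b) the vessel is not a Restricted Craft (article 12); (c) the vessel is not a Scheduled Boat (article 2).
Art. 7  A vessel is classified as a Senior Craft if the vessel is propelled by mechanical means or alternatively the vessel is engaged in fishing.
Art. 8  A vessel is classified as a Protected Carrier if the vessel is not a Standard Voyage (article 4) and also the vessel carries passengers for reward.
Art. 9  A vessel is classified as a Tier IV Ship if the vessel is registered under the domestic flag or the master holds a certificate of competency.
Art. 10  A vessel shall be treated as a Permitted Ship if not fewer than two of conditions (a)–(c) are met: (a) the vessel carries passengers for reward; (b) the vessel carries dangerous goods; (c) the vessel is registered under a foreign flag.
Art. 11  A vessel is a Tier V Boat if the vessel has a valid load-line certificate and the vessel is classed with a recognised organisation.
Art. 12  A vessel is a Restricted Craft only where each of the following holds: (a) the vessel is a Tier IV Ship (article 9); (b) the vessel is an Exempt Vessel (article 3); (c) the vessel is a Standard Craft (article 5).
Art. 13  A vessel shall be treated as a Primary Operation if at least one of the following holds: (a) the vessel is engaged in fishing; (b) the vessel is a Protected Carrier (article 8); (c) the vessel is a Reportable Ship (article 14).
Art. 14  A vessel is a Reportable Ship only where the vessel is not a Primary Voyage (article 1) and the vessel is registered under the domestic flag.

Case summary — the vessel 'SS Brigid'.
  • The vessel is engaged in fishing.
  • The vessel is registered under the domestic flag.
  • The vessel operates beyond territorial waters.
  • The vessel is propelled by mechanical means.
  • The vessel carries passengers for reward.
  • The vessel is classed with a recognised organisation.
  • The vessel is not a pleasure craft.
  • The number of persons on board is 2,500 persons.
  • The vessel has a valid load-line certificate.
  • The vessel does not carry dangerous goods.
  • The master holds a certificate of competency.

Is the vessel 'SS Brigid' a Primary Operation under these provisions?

article 4 — Standard Voyage: number of persons on board: 2,500 persons ≥ 2,200 persons? yes; the vessel is classed with a recognised organisation? yes; the vessel is registered under the domestic flag? yes — 3 of 3 hold (need ≥2) → satisfied.
article 8 — Protected Carrier: [not a Standard Voyage (article 4)? no] AND [the vessel carries passengers for reward? yes] → not satisfied.
article 1 — Primary Voyage: [the vessel carries passengers for reward? yes] OR [the vessel is registered under a foreign flag? no] OR [number of persons on board: 2,500 persons ≥ 2,200 persons? yes, so negated condition no] → satisfied.
article 14 — Reportable Ship: [not a Primary Voyage (article 1)? no] AND [the vessel is registered under the domestic flag? yes] → not satisfied.
article 13 — Primary Operation: [the vessel is engaged in fishing? yes] OR [Protected Carrier (article 8)? no] OR [Reportable Ship (article 14)? no] → satisfied.

Yes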